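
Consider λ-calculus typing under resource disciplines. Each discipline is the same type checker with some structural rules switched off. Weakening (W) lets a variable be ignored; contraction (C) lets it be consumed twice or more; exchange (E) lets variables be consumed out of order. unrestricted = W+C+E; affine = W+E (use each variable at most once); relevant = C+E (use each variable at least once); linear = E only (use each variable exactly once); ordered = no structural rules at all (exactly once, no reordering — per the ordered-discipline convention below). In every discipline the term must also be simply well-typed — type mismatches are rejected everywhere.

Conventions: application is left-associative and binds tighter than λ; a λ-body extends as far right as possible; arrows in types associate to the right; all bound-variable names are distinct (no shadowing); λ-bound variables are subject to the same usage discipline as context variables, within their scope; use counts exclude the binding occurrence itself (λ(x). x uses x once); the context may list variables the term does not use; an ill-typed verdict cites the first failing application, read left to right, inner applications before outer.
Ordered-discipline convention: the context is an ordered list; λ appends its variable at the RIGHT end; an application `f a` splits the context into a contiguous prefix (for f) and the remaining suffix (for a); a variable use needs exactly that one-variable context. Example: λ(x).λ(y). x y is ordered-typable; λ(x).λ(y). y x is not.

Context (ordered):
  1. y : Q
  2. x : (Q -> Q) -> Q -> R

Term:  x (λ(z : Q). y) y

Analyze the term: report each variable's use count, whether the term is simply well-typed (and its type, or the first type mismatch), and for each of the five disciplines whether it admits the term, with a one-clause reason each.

use counts: y: 2; x: 1; z (bound): 0
left-to-right use order: x, y, y
typing: well-typed — term : R
ordered: ✗, uses contraction: y ×2; z never used (weakening)
linear: ✗, uses contraction: y ×2; z never used (weakening)
affine: ✗, uses contraction: y ×2
relevant: ✗, z never used (weakening)
unrestricted: ✓, type-checks (R) and nothing is barred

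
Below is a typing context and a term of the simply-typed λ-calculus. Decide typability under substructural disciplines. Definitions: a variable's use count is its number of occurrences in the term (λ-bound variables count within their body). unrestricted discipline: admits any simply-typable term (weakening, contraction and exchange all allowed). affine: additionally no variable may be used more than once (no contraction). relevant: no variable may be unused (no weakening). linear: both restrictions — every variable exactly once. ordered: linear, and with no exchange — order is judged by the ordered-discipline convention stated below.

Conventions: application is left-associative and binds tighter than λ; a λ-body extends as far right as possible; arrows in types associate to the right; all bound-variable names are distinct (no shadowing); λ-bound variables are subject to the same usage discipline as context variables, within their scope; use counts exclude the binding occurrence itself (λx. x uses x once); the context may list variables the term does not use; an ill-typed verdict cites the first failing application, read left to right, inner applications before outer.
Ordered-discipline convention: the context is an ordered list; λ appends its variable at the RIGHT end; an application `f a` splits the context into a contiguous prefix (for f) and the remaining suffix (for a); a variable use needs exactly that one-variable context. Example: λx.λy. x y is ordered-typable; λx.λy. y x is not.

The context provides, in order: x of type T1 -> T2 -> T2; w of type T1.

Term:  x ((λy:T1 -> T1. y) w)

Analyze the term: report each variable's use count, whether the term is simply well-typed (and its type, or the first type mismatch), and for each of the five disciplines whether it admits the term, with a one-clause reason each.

counts: x: 1×; w: 1×; y (λ-bound): 1×
left-to-right use order: x, y, w
typing: ill-typed: argument of type T1 where T1 -> T1 is required
ordered: ✗, the type mismatch rejects it
linear: ✗, not simply typable
affine: ✗, fails simple typing
relevant: ✗, a type mismatch blocks all five
unrestricted: ✗, the type mismatch rejects it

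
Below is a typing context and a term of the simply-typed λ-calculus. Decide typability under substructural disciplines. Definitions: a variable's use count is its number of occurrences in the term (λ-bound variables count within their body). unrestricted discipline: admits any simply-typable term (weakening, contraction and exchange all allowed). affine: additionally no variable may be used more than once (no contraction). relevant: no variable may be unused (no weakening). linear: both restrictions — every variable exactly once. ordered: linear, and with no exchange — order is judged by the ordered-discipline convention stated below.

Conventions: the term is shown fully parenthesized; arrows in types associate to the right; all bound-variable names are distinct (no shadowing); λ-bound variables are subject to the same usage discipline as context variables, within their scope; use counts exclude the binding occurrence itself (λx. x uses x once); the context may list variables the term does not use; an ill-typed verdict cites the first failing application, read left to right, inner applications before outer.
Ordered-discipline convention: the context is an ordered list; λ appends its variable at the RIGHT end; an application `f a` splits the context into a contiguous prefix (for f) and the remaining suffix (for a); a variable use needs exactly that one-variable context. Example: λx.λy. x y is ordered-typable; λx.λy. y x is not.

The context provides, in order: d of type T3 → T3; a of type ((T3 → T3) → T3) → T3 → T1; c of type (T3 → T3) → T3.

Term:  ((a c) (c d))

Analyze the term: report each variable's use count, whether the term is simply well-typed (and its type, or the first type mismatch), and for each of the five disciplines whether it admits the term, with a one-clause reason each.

counts: d ×1; a ×1; c ×2
left-to-right use order: a, c, c, d
typing: well-typed — term : T1
ordered: ✗, c ×2 used more than once (contraction)
linear: ✗, c ×2 used more than once (contraction)
affine: ✗, c ×2 used more than once (contraction)
relevant: ✓, at least one use each (d, a, c)
unrestricted: ✓, simply typable at T1; W, C, E all held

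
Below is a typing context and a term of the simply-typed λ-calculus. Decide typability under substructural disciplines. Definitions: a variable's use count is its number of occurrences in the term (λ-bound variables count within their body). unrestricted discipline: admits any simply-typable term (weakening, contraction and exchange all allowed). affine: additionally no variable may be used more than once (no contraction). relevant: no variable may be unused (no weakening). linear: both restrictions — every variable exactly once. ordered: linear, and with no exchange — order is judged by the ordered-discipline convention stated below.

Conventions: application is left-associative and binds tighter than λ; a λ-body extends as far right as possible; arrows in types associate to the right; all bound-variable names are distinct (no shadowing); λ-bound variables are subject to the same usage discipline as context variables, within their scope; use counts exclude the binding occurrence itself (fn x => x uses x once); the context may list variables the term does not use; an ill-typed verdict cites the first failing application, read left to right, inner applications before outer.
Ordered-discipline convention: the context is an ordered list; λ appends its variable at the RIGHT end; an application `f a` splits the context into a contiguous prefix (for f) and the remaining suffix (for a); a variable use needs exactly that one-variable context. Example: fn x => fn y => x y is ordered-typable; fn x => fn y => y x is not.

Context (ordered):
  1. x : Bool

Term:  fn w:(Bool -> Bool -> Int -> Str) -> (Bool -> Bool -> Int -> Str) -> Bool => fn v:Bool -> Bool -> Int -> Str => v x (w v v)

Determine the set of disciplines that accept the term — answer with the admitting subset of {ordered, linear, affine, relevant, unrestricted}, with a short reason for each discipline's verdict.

admitting disciplines: relevant, unrestricted
variable uses: x: 1×, w (λ-bound): 1×, v (λ-bound): 3×
uses in reading order: v, x, w, v, v
typing: well-typed — term : ((Bool -> Bool -> Int -> Str) -> (Bool -> Bool -> Int -> Str) -> Bool) -> (Bool -> Bool -> Int -> Str) -> Int -> Str
ordered: ✗ — repeated use of v ×3
linear: ✗ — repeated use of v ×3
affine: ✗ — repeated use of v ×3
relevant: ✓ — every one of x, w, v appears
unrestricted: ✓ — typability at ((Bool -> Bool -> Int -> Str) -> (Bool -> Bool -> Int -> Str) -> Bool) -> (Bool -> Bool -> Int -> Str) -> Int -> Str is all that's needed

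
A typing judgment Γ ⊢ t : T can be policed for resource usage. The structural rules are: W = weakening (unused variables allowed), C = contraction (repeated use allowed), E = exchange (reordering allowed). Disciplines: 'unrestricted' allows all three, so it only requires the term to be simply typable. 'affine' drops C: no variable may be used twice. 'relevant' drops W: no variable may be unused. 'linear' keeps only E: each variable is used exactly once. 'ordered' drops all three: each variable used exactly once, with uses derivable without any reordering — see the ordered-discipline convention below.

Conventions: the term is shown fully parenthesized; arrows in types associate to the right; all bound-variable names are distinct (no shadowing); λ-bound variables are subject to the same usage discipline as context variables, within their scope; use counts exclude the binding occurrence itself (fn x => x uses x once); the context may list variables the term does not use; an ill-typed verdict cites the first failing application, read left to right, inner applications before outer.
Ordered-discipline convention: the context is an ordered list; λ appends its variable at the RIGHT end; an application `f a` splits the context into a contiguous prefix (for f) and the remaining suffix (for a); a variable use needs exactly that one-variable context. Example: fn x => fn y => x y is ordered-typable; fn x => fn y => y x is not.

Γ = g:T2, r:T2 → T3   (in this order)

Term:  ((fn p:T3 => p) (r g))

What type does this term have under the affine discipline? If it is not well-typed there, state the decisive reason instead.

term : T3
usage: g: 1; r: 1; p (λ-bound): 1
uses in reading order: p, r, g
typing: well-typed at T3
across the five disciplines: ordered ✗, linear ✓, affine ✓, relevant ✓, unrestricted ✓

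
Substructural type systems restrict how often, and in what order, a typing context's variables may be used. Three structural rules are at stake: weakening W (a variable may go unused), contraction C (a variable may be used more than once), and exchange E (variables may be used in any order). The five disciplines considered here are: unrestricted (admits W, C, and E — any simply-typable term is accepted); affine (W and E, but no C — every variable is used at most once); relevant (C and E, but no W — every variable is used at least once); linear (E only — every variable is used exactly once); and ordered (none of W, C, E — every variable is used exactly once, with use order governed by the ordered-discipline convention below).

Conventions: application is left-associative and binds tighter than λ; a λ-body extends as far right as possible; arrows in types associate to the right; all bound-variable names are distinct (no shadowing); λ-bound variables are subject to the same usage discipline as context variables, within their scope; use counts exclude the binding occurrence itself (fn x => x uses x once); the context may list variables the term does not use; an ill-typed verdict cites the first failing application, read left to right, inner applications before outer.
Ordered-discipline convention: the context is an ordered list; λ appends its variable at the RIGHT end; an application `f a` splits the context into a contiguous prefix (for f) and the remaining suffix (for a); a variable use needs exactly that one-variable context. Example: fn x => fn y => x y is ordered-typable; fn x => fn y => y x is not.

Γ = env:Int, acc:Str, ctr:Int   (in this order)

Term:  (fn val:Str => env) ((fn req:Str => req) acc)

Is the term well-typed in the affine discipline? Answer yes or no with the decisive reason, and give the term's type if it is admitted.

yes — none of env, acc, ctr, val, req used more than once; term : Int
usage: env: 1×; acc: 1×; ctr: 0×; val [bound]: 0×; req [bound]: 1×
left-to-right use order: env, req, acc
typing: the term checks, with type Int
summary: ordered ✗; linear ✗; affine ✓; relevant ✗; unrestricted ✓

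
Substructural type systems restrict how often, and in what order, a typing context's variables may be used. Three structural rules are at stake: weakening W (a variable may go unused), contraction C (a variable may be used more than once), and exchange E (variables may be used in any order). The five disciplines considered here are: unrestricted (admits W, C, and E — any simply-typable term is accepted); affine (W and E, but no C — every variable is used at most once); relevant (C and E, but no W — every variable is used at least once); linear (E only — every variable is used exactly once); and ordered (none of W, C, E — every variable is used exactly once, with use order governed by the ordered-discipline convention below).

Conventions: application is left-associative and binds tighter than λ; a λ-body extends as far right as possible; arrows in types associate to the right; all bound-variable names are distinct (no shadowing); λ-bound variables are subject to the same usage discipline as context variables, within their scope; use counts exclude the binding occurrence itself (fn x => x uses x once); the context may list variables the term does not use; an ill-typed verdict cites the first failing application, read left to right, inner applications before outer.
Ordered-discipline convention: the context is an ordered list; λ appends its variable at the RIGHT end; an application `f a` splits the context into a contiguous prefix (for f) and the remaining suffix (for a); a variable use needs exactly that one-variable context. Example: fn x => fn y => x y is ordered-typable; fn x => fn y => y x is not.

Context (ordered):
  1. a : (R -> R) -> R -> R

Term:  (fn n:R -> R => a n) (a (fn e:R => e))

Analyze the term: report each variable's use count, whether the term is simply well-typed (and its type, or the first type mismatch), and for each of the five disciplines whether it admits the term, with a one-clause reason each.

variable uses: a: 2×; n (λ-bound): 1×; e (λ-bound): 1×
use order (left to right): a, n, a, e
typing: the term checks, with type R -> R
ordered: ✗, needs contraction — a ×2
linear: ✗, needs contraction — a ×2
affine: ✗, needs contraction — a ×2
relevant: ✓, none of a, n, e goes unused
unrestricted: ✓, typability at R -> R is all that's needed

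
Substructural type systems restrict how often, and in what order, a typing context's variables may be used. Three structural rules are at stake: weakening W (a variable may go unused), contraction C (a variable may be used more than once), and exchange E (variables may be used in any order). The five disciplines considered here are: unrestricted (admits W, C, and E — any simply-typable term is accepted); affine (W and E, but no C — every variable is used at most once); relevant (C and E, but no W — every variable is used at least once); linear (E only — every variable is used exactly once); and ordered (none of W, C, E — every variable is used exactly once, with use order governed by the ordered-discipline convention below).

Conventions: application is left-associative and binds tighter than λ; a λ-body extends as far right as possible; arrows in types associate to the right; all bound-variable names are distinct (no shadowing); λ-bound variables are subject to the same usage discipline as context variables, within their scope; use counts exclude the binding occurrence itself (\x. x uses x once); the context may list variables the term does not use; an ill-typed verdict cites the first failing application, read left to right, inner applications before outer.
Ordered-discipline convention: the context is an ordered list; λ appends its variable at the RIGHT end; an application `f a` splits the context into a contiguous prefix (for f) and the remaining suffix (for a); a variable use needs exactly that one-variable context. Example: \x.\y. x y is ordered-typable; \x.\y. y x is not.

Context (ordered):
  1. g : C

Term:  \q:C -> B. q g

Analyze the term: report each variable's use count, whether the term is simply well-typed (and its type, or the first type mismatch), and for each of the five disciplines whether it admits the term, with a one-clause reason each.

usage: g ×1, q (bound) ×1
uses in reading order: q, g
typing: the term checks, with type (C -> B) -> B
ordered: ✗ — needs exchange: uses follow q, g
linear: ✓ — g, q: one use apiece
affine: ✓ — no duplicate uses among g, q
relevant: ✓ — g, q: all used, weakening unneeded
unrestricted: ✓ — well-typed at (C -> B) -> B; no restrictions here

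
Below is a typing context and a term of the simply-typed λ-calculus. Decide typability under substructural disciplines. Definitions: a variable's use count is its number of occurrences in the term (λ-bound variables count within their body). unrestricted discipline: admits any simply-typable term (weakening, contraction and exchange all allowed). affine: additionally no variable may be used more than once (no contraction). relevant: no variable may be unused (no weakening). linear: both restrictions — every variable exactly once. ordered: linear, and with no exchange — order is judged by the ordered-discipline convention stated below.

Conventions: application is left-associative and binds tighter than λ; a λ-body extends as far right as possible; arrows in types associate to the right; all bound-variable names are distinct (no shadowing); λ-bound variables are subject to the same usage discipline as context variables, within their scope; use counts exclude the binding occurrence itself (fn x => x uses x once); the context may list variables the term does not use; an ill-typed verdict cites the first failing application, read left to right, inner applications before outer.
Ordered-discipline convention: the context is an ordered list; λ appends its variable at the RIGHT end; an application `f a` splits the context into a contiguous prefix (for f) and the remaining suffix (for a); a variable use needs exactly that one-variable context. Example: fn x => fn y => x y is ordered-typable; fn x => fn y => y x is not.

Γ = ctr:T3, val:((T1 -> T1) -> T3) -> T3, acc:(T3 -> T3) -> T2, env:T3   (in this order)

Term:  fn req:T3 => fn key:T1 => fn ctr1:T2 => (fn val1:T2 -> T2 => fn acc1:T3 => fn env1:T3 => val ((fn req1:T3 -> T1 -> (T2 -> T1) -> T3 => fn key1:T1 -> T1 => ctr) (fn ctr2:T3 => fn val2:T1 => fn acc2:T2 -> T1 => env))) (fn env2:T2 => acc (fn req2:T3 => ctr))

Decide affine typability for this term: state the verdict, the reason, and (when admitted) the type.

no — needs contraction — ctr ×2
variable uses: ctr: 2×; val: 1×; acc: 1×; env: 1×; req (λ-bound): 0×; key (λ-bound): 0×; ctr1 (λ-bound): 0×; val1 (λ-bound): 0×; acc1 (λ-bound): 0×; env1 (λ-bound): 0×; req1 (λ-bound): 0×; key1 (λ-bound): 0×; ctr2 (λ-bound): 0×; val2 (λ-bound): 0×; acc2 (λ-bound): 0×; env2 (λ-bound): 0×; req2 (λ-bound): 0×
uses in reading order: val, ctr, env, acc, ctr
typing: the term checks, with type T3 -> T1 -> T2 -> T3 -> T3 -> T3
all disciplines: ordered ✗ | linear ✗ | affine ✗ | relevant ✗ | unrestricted ✓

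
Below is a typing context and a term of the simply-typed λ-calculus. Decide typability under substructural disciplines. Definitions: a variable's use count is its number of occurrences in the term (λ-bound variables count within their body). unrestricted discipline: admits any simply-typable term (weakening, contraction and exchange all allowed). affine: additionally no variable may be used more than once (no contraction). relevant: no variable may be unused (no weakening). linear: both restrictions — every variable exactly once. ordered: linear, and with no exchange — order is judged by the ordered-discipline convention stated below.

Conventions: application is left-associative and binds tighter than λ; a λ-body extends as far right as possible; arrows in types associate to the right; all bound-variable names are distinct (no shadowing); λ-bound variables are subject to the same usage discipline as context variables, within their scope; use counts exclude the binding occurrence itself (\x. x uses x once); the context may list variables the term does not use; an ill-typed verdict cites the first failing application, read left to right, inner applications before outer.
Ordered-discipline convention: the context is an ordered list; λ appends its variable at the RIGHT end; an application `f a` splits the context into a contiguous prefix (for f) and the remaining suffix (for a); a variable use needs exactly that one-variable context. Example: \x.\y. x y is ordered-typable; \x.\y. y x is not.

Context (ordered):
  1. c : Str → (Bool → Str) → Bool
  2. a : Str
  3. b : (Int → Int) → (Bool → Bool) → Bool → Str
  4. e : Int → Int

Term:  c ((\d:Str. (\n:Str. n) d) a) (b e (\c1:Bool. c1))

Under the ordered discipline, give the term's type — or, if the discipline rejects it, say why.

term : Bool
use counts: c: 1×, a: 1×, b: 1×, e: 1×, d (bound): 1×, n (bound): 1×, c1 (bound): 1×
left-to-right use order: c, n, d, a, b, e, c1
typing: well-typed at Bool
all disciplines: ordered ✓ | linear ✓ | affine ✓ | relevant ✓ | unrestricted ✓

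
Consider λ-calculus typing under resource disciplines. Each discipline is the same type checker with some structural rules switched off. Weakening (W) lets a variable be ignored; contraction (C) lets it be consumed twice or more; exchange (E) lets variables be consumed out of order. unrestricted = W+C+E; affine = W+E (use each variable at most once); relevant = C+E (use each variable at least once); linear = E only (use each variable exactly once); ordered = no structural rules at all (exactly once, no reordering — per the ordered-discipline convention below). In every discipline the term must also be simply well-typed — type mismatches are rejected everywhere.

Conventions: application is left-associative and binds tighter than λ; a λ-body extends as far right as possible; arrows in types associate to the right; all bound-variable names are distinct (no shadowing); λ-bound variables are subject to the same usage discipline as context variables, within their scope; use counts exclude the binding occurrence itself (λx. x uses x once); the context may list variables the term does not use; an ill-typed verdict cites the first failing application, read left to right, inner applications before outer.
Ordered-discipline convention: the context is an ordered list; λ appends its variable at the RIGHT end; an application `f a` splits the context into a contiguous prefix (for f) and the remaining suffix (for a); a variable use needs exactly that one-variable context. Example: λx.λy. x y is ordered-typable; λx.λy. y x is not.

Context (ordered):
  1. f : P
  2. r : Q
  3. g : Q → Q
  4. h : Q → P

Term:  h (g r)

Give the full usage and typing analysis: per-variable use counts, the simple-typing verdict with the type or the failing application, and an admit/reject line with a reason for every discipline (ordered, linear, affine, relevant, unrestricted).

use counts: f ×0, r ×1, g ×1, h ×1
uses in reading order: h, g, r
typing: well-typed at P
ordered: ✗, unused: f — weakening required
linear: ✗, unused: f — weakening required
affine: ✓, f, r, g, h: no repeats, contraction unneeded
relevant: ✗, unused: f — weakening required
unrestricted: ✓, well-typed at P; no restrictions here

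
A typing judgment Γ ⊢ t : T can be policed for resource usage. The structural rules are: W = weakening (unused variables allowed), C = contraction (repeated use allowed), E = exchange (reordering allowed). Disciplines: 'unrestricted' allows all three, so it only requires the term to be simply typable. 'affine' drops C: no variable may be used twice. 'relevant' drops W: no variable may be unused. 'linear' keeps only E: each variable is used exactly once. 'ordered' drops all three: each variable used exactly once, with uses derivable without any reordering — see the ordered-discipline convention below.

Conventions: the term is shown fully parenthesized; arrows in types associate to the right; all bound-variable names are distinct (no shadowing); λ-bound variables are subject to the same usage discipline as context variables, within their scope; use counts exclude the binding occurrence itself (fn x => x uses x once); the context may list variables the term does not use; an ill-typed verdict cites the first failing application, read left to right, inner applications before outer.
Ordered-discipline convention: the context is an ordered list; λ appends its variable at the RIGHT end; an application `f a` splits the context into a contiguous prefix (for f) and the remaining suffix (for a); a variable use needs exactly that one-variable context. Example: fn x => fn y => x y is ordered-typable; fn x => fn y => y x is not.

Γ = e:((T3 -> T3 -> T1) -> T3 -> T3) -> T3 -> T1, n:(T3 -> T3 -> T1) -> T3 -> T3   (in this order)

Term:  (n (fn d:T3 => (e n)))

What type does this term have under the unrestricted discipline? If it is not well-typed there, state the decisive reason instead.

term : T3 -> T3
counts: e: 1×, n: 2×, d (λ-bound): 0×
order of uses: n, e, n
typing: well-typed at T3 -> T3
all disciplines: ordered ✗; linear ✗; affine ✗; relevant ✗; unrestricted ✓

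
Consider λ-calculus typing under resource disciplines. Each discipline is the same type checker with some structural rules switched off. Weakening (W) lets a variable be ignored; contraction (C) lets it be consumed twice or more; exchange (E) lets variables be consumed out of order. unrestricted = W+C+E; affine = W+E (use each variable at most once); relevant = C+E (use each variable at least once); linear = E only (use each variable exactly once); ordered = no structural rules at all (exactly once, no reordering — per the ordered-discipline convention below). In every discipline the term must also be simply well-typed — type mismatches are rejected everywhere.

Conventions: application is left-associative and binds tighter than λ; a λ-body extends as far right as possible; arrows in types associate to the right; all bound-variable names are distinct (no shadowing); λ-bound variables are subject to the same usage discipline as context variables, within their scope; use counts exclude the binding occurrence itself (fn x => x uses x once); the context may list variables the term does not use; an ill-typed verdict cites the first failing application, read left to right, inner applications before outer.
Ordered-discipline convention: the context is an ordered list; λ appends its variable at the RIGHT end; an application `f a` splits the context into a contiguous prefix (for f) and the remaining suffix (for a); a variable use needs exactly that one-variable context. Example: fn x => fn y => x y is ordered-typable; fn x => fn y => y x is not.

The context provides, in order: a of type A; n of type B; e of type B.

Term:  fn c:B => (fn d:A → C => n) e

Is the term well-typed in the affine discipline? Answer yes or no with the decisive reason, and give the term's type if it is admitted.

no — not simply typable
variable uses: a=0; n=1; e=1; c [bound]=0; d [bound]=0
uses in reading order: n, e
typing: ill-typed: argument of type B where A → C is required
across the five disciplines: ordered ✗, linear ✗, affine ✗, relevant ✗, unrestricted ✗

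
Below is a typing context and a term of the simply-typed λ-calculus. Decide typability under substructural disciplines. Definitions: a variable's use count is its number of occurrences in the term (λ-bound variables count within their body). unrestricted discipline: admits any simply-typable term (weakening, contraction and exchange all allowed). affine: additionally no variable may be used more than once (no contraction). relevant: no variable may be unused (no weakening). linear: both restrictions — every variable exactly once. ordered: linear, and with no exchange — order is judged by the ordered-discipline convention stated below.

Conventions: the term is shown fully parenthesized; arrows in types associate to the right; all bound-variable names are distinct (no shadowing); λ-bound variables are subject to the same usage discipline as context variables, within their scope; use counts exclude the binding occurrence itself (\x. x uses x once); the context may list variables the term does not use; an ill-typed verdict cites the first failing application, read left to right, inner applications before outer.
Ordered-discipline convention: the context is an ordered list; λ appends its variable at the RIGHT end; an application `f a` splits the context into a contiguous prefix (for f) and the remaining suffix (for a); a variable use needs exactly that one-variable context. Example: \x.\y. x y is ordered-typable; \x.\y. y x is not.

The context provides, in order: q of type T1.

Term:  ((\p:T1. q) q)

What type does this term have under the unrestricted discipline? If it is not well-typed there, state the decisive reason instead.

term : T1
variable uses: q: 2, p [bound]: 0
uses in reading order: q, q
typing: well-typed at T1
all disciplines: ordered ✗ | linear ✗ | affine ✗ | relevant ✗ | unrestricted ✓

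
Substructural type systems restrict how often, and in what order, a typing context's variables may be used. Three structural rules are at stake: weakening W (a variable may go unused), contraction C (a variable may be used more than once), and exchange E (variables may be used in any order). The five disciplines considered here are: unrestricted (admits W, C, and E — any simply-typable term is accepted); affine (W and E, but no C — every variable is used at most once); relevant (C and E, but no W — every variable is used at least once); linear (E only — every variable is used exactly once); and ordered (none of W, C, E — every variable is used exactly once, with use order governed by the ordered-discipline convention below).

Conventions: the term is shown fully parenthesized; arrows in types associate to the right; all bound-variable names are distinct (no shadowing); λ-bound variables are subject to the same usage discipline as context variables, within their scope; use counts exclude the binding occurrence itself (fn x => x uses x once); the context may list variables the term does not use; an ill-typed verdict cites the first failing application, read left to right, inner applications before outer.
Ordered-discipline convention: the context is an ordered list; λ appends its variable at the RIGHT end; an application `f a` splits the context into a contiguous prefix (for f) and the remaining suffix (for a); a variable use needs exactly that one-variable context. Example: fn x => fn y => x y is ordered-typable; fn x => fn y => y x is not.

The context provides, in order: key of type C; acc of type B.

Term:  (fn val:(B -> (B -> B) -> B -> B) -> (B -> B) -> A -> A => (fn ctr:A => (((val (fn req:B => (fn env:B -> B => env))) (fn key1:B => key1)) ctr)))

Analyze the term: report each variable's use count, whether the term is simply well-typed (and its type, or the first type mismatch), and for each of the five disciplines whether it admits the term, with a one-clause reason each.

use counts: key: 0×; acc: 0×; val (bound): 1×; ctr (bound): 1×; req (bound): 0×; env (bound): 1×; key1 (bound): 1×
order of uses: val, env, key1, ctr
typing: well-typed — term : ((B -> (B -> B) -> B -> B) -> (B -> B) -> A -> A) -> A -> A
ordered: ✗, key, acc, req left unused
linear: ✗, key, acc, req left unused
affine: ✓, none of key, acc, val, ctr, req, env, key1 used more than once
relevant: ✗, key, acc, req left unused
unrestricted: ✓, typability at ((B -> (B -> B) -> B -> B) -> (B -> B) -> A -> A) -> A -> A is all that's needed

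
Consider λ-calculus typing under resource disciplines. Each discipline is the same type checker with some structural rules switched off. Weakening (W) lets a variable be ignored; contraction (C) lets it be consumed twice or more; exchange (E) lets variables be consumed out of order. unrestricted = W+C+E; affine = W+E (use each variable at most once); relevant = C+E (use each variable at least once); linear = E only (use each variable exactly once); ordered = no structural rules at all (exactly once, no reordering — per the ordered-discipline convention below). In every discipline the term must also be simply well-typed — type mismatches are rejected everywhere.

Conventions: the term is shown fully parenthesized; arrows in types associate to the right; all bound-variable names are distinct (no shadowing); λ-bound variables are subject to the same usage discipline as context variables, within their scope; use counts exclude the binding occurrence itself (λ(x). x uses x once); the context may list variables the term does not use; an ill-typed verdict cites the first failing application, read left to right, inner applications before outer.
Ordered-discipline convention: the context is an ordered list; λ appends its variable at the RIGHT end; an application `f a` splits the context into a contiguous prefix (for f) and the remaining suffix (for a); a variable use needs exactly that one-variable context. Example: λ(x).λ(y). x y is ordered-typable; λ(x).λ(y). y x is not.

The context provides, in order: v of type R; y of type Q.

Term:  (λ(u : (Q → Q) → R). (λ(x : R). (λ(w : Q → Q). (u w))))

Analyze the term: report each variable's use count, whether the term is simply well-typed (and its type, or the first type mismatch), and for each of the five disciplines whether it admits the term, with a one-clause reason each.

counts: v ×0; y ×0; u (λ-bound) ×1; x (λ-bound) ×0; w (λ-bound) ×1
left-to-right use order: u, w
typing: well-typed — term : ((Q → Q) → R) → R → (Q → Q) → R
ordered ✗ (v, y, x left unused)
linear ✗ (v, y, x left unused)
affine ✓ (none of v, y, u, x, w used more than once)
relevant ✗ (v, y, x left unused)
unrestricted ✓ (simply typable at ((Q → Q) → R) → R → (Q → Q) → R; W, C, E all held)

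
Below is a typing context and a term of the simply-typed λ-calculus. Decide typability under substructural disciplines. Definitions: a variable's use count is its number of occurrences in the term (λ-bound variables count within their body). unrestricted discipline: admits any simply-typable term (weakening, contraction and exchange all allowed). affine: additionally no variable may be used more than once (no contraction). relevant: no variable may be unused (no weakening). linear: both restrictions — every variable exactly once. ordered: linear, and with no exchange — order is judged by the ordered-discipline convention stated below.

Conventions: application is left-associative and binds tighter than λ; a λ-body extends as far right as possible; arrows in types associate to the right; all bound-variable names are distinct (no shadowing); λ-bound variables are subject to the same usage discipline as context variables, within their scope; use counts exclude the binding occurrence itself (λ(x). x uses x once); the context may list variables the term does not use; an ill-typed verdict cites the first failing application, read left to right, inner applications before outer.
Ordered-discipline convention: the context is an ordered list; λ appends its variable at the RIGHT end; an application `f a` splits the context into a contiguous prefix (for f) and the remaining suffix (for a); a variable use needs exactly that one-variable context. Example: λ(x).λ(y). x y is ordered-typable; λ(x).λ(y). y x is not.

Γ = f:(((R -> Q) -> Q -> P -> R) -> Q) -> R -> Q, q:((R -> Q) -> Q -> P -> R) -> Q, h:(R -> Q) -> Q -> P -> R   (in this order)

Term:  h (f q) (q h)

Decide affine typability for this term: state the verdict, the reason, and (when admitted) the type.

no — needs contraction — q ×2, h ×2
use counts: f: 1, q: 2, h: 2
use order (left to right): h, f, q, q, h
typing: ✓ — P -> R
summary: ordered ✗, linear ✗, affine ✗, relevant ✓, unrestricted ✓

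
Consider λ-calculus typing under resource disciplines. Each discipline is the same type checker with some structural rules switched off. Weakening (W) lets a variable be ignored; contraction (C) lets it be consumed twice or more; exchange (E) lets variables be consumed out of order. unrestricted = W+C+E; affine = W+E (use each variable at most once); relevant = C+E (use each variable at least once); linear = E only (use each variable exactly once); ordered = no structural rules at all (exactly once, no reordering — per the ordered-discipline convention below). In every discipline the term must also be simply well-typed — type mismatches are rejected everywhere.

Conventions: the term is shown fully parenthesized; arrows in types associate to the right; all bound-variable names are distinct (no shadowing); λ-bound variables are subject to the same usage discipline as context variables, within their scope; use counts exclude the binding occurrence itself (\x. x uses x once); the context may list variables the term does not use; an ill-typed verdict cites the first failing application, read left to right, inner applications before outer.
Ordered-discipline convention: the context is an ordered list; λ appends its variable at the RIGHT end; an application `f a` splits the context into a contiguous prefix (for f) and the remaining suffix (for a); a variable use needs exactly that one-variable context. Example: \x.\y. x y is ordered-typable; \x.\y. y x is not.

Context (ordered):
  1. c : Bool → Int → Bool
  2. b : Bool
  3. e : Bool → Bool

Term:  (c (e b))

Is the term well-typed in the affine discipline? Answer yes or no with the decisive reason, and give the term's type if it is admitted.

yes — c, b, e: no repeats, contraction unneeded; term : Int → Bool
counts: c=1, b=1, e=1
order of uses: c, e, b
typing: well-typed at Int → Bool
across the five disciplines: ordered ✗; linear ✓; affine ✓; relevant ✓; unrestricted ✓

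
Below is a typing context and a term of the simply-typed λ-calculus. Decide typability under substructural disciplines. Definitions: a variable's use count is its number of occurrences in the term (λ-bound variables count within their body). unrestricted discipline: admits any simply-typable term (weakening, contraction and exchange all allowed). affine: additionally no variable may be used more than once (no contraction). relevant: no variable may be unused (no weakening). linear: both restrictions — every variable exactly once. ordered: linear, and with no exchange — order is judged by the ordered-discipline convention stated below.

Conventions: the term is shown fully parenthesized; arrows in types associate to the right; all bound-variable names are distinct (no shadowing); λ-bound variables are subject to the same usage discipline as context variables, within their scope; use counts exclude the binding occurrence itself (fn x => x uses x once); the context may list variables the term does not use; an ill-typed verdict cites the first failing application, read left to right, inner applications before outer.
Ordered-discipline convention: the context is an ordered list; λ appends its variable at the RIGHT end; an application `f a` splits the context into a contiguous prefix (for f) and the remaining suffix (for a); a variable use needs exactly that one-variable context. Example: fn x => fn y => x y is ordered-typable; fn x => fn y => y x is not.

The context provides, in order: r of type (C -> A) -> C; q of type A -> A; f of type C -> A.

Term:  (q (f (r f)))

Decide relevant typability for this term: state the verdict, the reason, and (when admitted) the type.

yes — r, q, f: all used, weakening unneeded; term : A
use counts: r ×1, q ×1, f ×2
order of uses: q, f, r, f
typing: well-typed — term : A
all disciplines: ordered ✗; linear ✗; affine ✗; relevant ✓; unrestricted ✓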